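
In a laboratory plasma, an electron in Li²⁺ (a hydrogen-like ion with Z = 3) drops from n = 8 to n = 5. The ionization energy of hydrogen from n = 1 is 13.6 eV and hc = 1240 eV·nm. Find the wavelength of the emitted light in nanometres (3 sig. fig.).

For Z = 3 the level energies scale as Z², so the effective Rydberg energy is 13.6 × 9 = 122.4 eV.
ΔE = 122.4 × (1/5² − 1/8²) = 122.4 × 0.02438 = 2.984 eV.
λ = hc/ΔE = 1240 / 2.984 = 416 nm.

416 nm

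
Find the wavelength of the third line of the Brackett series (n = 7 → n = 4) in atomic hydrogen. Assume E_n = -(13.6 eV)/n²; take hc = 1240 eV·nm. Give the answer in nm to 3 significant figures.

2170 nm

The Brackett series terminates on n_f = 4; the third line has n_i = 4+3 = 7.
ΔE = 13.60 × (1/4² − 1/7²) = 0.5724 eV.
λ = 1240 / 0.5724 = 2170 nm.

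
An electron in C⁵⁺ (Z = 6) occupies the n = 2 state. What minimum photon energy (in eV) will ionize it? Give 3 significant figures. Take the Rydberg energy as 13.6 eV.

E_n = −13.6 Z²/n² = −489.6/n² eV for Z = 6.
E_2 = −489.6/4 = −122 eV, so ionization (to E = 0) requires 122 eV.

122 eV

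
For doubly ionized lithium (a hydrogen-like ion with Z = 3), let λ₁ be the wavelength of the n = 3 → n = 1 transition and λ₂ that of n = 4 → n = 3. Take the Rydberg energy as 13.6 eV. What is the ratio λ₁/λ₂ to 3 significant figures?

λ ∝ 1/ΔE ∝ 1/(1/n_f² − 1/n_i²), and the Z² and hc factors cancel in the ratio.
λ₁/λ₂ = (1/3² − 1/4²)/(1/1² − 1/3²) = 0.04861/0.8889 = 0.0547.

0.0547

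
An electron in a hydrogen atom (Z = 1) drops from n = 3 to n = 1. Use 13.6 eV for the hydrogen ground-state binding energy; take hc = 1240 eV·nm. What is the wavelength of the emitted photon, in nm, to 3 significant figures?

103 nm

ΔE = 13.60 × (1/1² − 1/3²) = 13.60 × 0.8889 = 12.09 eV.
λ = hc/ΔE = 1240 / 12.09 = 103 nm.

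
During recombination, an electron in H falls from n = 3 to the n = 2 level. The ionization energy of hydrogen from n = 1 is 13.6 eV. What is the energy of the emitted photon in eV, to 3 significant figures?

E_3 = −13.60/9 = −1.511 eV and E_2 = −13.60/4 = −3.400 eV.
The photon energy is |E_3 − E_2| = 1.89 eV.

1.89 eV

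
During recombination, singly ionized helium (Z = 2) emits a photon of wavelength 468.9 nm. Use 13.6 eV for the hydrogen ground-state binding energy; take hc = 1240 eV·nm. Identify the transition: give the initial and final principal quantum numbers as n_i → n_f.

The photon energy is ΔE = hc/λ = 1240 / 468.9 = 2.644 eV.
With Z = 2, ΔE = 54.40 × (1/n_f² − 1/n_i²), so 1/n_f² − 1/n_i² = 0.04861.
Trying n_f = 3 gives 1/n_i² = 0.06250, i.e. n_i ≈ 4; this pair matches.

n_i = 4, n_f = 3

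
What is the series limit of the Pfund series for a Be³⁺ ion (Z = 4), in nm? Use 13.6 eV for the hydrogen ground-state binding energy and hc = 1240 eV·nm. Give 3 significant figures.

The Pfund series has lower level n_f = 5; the series limit corresponds to n_i → ∞.
ΔE_max = 13.6 × 16 / 5² = 8.704 eV.
λ_min = 1240 / 8.704 = 142 nm.

142 nm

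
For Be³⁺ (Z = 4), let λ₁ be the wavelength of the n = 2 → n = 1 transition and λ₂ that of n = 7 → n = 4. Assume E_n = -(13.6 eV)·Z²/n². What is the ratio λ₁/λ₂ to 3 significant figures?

0.0561

λ ∝ 1/ΔE ∝ 1/(1/n_f² − 1/n_i²), and the Z² and hc factors cancel in the ratio.
λ₁/λ₂ = (1/4² − 1/7²)/(1/1² − 1/2²) = 0.04209/0.7500 = 0.0561.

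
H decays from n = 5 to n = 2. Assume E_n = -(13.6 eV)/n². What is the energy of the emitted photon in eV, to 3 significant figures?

E_5 = −13.60/25 = −0.5440 eV and E_2 = −13.60/4 = −3.400 eV.
The photon energy is |E_5 − E_2| = 2.86 eV.

2.86 eV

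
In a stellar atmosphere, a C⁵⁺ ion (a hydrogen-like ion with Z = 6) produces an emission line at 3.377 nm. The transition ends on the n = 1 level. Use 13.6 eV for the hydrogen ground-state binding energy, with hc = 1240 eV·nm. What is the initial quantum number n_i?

n_i = 2

The photon energy is ΔE = hc/λ = 1240 / 3.377 = 367.2 eV.
With Z = 6, ΔE = 489.6 × (1/n_f² − 1/n_i²), so 1/n_f² − 1/n_i² = 0.7500.
With n_f = 1: 1/n_i² = 1/1 − 0.7500 = 0.2500, so n_i ≈ 2.00.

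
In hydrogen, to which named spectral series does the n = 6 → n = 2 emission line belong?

The series is set by the lower level: n_f = 2 is the Balmer series.

Balmer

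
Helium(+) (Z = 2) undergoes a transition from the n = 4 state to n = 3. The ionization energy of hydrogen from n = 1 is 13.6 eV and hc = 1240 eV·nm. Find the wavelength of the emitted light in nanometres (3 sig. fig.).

469 nm

For Z = 2 the level energies scale as Z², so the effective Rydberg energy is 13.6 × 4 = 54.40 eV.
ΔE = 54.40 × (1/3² − 1/4²) = 54.40 × 0.04861 = 2.644 eV.
λ = hc/ΔE = 1240 / 2.644 = 469 nm.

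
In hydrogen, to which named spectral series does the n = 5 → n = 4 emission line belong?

Brackett

The series is set by the lower level: n_f = 4 is the Brackett series.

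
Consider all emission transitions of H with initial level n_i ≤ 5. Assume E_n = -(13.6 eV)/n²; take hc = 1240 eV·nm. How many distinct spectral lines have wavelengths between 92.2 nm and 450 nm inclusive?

Enumerate all n_i → n_f pairs with 1 ≤ n_f < n_i ≤ 5 and compute λ = 1240 / [13.6·1·(1/n_f² − 1/n_i²)].
Lines falling in [92.2, 450] nm: 5→1 (94.98 nm), 4→1 (97.25 nm), 3→1 (102.6 nm), 2→1 (121.6 nm), 5→2 (434.2 nm).

5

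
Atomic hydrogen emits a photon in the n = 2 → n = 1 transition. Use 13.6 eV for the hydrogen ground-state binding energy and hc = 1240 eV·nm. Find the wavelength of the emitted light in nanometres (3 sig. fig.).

122 nm

ΔE = 13.60 × (1/1² − 1/2²) = 13.60 × 0.7500 = 10.20 eV.
λ = hc/ΔE = 1240 / 10.20 = 122 nm.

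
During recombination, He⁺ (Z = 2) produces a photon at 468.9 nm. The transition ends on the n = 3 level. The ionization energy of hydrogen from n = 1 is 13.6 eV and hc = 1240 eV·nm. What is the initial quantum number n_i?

n_i = 4

The photon energy is ΔE = hc/λ = 1240 / 468.9 = 2.644 eV.
With Z = 2, ΔE = 54.40 × (1/n_f² − 1/n_i²), so 1/n_f² − 1/n_i² = 0.04861.
With n_f = 3: 1/n_i² = 1/9 − 0.04861 = 0.06250, so n_i ≈ 4.00.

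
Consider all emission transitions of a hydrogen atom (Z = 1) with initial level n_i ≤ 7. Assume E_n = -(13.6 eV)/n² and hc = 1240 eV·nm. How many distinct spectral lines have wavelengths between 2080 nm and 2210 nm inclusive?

Enumerate all n_i → n_f pairs with 1 ≤ n_f < n_i ≤ 7 and compute λ = 1240 / [13.6·1·(1/n_f² − 1/n_i²)].
Lines falling in [2080, 2210] nm: 7→4 (2166 nm).

1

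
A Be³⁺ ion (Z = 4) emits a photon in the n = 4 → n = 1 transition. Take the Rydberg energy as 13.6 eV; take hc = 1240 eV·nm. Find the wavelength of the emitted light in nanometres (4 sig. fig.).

For Z = 4 the level energies scale as Z², so the effective Rydberg energy is 13.6 × 16 = 217.6 eV.
ΔE = 217.6 × (1/1² − 1/4²) = 217.6 × 0.9375 = 204.0 eV.
λ = hc/ΔE = 1240 / 204.0 = 6.078 nm.

6.078 nm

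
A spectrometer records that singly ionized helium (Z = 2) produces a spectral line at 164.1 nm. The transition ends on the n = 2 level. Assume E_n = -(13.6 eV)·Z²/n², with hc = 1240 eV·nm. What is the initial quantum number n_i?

n_i = 3

The photon energy is ΔE = hc/λ = 1240 / 164.1 = 7.556 eV.
With Z = 2, ΔE = 54.40 × (1/n_f² − 1/n_i²), so 1/n_f² − 1/n_i² = 0.1389.
With n_f = 2: 1/n_i² = 1/4 − 0.1389 = 0.1111, so n_i ≈ 3.00.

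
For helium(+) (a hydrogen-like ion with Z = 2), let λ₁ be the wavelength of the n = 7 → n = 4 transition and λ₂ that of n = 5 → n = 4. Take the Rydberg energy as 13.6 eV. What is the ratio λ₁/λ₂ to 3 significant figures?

0.535

λ ∝ 1/ΔE ∝ 1/(1/n_f² − 1/n_i²), and the Z² and hc factors cancel in the ratio.
λ₁/λ₂ = (1/4² − 1/5²)/(1/4² − 1/7²) = 0.02250/0.04209 = 0.535.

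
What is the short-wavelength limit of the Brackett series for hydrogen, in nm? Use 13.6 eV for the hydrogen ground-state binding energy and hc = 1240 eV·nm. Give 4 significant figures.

1459 nm

The Brackett series has lower level n_f = 4; the series limit corresponds to n_i → ∞.
ΔE_max = 13.6 × 1 / 4² = 0.8500 eV.
λ_min = 1240 / 0.8500 = 1459 nm.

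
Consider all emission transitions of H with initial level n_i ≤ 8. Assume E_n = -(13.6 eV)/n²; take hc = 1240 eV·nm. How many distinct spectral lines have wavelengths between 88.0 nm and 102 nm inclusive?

Enumerate all n_i → n_f pairs with 1 ≤ n_f < n_i ≤ 8 and compute λ = 1240 / [13.6·1·(1/n_f² − 1/n_i²)].
Lines falling in [88.0, 102] nm: 8→1 (92.62 nm), 7→1 (93.08 nm), 6→1 (93.78 nm), 5→1 (94.98 nm), 4→1 (97.25 nm).

5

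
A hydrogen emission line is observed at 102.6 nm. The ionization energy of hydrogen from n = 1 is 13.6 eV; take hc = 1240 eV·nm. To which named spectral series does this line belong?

Lyman

ΔE = 1240/102.6 = 12.09 eV.
This matches 13.6 × (1/1² − 1/3²), so n_f = 1: the Lyman series.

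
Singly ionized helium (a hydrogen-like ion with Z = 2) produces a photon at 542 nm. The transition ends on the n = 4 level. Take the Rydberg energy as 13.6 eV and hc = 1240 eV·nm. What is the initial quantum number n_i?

n_i = 7

The photon energy is ΔE = hc/λ = 1240 / 542 = 2.288 eV.
With Z = 2, ΔE = 54.40 × (1/n_f² − 1/n_i²), so 1/n_f² − 1/n_i² = 0.04206.
With n_f = 4: 1/n_i² = 1/16 − 0.04206 = 0.02044, so n_i ≈ 6.99.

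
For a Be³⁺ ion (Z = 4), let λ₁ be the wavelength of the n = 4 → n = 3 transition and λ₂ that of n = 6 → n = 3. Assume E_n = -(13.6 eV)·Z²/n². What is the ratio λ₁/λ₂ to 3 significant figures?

1.71

λ ∝ 1/ΔE ∝ 1/(1/n_f² − 1/n_i²), and the Z² and hc factors cancel in the ratio.
λ₁/λ₂ = (1/3² − 1/6²)/(1/3² − 1/4²) = 0.08333/0.04861 = 1.71.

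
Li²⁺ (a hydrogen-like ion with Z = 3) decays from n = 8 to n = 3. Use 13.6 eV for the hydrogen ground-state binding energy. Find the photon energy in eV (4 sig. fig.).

11.69 eV

The Bohr energies scale as Z², so for Z = 3: E_n = −122.4/n² eV.
E_8 = −122.4/64 = −1.913 eV and E_3 = −122.4/9 = −13.60 eV.
The photon energy is |E_8 − E_3| = 11.69 eV.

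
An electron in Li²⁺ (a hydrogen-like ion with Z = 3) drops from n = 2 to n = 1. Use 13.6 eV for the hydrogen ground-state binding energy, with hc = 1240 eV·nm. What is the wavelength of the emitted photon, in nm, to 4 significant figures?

For Z = 3 the level energies scale as Z², so the effective Rydberg energy is 13.6 × 9 = 122.4 eV.
ΔE = 122.4 × (1/1² − 1/2²) = 122.4 × 0.7500 = 91.80 eV.
λ = hc/ΔE = 1240 / 91.80 = 13.51 nm.

13.51 nm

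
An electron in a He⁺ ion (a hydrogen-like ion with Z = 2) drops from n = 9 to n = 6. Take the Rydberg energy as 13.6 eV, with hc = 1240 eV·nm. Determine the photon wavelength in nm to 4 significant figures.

For Z = 2 the level energies scale as Z², so the effective Rydberg energy is 13.6 × 4 = 54.40 eV.
ΔE = 54.40 × (1/6² − 1/9²) = 54.40 × 0.01543 = 0.8395 eV.
λ = hc/ΔE = 1240 / 0.8395 = 1477 nm.

1477 nm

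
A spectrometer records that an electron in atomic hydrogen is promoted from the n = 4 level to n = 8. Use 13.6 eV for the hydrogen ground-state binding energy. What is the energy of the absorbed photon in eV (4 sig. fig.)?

0.6375 eV

E_8 = −13.60/64 = −0.2125 eV and E_4 = −13.60/16 = −0.8500 eV.
The photon energy is |E_8 − E_4| = 0.6375 eV.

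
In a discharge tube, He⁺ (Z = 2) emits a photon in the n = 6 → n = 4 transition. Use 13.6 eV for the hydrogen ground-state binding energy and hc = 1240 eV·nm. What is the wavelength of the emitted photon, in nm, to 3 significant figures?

For Z = 2 the level energies scale as Z², so the effective Rydberg energy is 13.6 × 4 = 54.40 eV.
ΔE = 54.40 × (1/4² − 1/6²) = 54.40 × 0.03472 = 1.889 eV.
λ = hc/ΔE = 1240 / 1.889 = 656 nm.

656 nm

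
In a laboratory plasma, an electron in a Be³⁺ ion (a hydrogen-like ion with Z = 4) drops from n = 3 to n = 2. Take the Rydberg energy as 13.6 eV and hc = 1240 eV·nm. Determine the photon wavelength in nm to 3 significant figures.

For Z = 4 the level energies scale as Z², so the effective Rydberg energy is 13.6 × 16 = 217.6 eV.
ΔE = 217.6 × (1/2² − 1/3²) = 217.6 × 0.1389 = 30.22 eV.
λ = hc/ΔE = 1240 / 30.22 = 41.0 nm.

41.0 nm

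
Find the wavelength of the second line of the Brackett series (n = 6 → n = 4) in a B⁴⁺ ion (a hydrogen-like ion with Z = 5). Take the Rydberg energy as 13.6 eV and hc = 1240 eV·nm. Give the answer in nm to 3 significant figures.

105 nm

The Brackett series terminates on n_f = 4; the second line has n_i = 4+2 = 6.
ΔE = 340.0 × (1/4² − 1/6²) = 11.81 eV.
λ = 1240 / 11.81 = 105 nm.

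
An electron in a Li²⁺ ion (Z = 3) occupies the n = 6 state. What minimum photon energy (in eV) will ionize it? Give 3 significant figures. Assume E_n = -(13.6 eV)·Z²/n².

E_n = −13.6 Z²/n² = −122.4/n² eV for Z = 3.
E_6 = −122.4/36 = −3.40 eV, so ionization (to E = 0) requires 3.40 eV.

3.40 eV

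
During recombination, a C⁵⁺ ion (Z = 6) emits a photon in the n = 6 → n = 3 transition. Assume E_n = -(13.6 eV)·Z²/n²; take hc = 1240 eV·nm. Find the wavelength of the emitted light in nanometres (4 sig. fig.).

For Z = 6 the level energies scale as Z², so the effective Rydberg energy is 13.6 × 36 = 489.6 eV.
ΔE = 489.6 × (1/3² − 1/6²) = 489.6 × 0.08333 = 40.80 eV.
λ = hc/ΔE = 1240 / 40.80 = 30.39 nm.

30.39 nm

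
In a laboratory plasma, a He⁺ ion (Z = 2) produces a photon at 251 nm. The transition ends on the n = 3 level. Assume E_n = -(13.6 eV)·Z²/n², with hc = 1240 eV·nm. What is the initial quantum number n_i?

The photon energy is ΔE = hc/λ = 1240 / 251 = 4.940 eV.
With Z = 2, ΔE = 54.40 × (1/n_f² − 1/n_i²), so 1/n_f² − 1/n_i² = 0.09081.
With n_f = 3: 1/n_i² = 1/9 − 0.09081 = 0.02030, so n_i ≈ 7.02.

n_i = 7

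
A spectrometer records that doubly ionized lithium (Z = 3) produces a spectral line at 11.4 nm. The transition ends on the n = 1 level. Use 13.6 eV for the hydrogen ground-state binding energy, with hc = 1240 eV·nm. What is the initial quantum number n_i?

n_i = 3

The photon energy is ΔE = hc/λ = 1240 / 11.4 = 108.8 eV.
With Z = 3, ΔE = 122.4 × (1/n_f² − 1/n_i²), so 1/n_f² − 1/n_i² = 0.8887.
With n_f = 1: 1/n_i² = 1/1 − 0.8887 = 0.1113, so n_i ≈ 3.00.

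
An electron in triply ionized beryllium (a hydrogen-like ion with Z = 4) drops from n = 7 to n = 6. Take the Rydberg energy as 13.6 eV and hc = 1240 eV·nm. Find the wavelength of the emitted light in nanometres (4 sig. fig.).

For Z = 4 the level energies scale as Z², so the effective Rydberg energy is 13.6 × 16 = 217.6 eV.
ΔE = 217.6 × (1/6² − 1/7²) = 217.6 × 0.007370 = 1.604 eV.
λ = hc/ΔE = 1240 / 1.604 = 773.2 nm.

773.2 nm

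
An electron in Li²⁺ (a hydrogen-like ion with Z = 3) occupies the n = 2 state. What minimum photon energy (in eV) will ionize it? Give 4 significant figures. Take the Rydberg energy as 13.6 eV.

E_n = −13.6 Z²/n² = −122.4/n² eV for Z = 3.
E_2 = −122.4/4 = −30.60 eV, so ionization (to E = 0) requires 30.60 eV.

30.60 eV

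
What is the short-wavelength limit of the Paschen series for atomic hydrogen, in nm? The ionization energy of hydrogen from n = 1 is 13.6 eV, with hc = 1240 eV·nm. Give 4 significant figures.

820.6 nm

The Paschen series has lower level n_f = 3; the series limit corresponds to n_i → ∞.
ΔE_max = 13.6 × 1 / 3² = 1.511 eV.
λ_min = 1240 / 1.511 = 820.6 nm.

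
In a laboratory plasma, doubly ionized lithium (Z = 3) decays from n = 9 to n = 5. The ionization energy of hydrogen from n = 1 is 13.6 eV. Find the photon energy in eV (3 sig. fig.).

3.38 eV

The Bohr energies scale as Z², so for Z = 3: E_n = −122.4/n² eV.
E_9 = −122.4/81 = −1.511 eV and E_5 = −122.4/25 = −4.896 eV.
The photon energy is |E_9 − E_5| = 3.38 eV.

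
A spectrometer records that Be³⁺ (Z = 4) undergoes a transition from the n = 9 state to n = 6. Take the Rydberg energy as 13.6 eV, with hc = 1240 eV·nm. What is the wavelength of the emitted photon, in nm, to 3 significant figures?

369 nm

For Z = 4 the level energies scale as Z², so the effective Rydberg energy is 13.6 × 16 = 217.6 eV.
ΔE = 217.6 × (1/6² − 1/9²) = 217.6 × 0.01543 = 3.358 eV.
λ = hc/ΔE = 1240 / 3.358 = 369 nm.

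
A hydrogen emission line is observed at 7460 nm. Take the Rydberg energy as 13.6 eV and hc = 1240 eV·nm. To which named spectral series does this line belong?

Pfund

ΔE = 1240/7460 = 0.1662 eV.
This matches 13.6 × (1/5² − 1/6²), so n_f = 5: the Pfund series.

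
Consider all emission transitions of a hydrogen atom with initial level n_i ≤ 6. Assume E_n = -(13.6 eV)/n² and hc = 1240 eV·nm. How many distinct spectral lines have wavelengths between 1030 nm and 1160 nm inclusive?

Enumerate all n_i → n_f pairs with 1 ≤ n_f < n_i ≤ 6 and compute λ = 1240 / [13.6·1·(1/n_f² − 1/n_i²)].
Lines falling in [1030, 1160] nm: 6→3 (1094 nm).

1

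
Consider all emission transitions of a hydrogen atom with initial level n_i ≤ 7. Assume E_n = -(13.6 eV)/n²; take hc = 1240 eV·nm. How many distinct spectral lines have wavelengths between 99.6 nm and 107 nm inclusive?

Enumerate all n_i → n_f pairs with 1 ≤ n_f < n_i ≤ 7 and compute λ = 1240 / [13.6·1·(1/n_f² − 1/n_i²)].
Lines falling in [99.6, 107] nm: 3→1 (102.6 nm).

1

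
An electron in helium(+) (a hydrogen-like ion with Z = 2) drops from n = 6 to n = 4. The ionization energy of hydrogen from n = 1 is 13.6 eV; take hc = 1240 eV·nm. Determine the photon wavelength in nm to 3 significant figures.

656 nm

For Z = 2 the level energies scale as Z², so the effective Rydberg energy is 13.6 × 4 = 54.40 eV.
ΔE = 54.40 × (1/4² − 1/6²) = 54.40 × 0.03472 = 1.889 eV.
λ = hc/ΔE = 1240 / 1.889 = 656 nm.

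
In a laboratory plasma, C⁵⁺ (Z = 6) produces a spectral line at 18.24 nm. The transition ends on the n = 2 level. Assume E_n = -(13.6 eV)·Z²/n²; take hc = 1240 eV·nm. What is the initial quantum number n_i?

The photon energy is ΔE = hc/λ = 1240 / 18.24 = 67.98 eV.
With Z = 6, ΔE = 489.6 × (1/n_f² − 1/n_i²), so 1/n_f² − 1/n_i² = 0.1389.
With n_f = 2: 1/n_i² = 1/4 − 0.1389 = 0.1111, so n_i ≈ 3.00.

n_i = 3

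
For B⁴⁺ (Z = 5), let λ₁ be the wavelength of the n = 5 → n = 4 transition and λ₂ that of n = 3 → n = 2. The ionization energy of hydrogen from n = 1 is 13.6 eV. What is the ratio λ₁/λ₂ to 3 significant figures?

6.17

λ ∝ 1/ΔE ∝ 1/(1/n_f² − 1/n_i²), and the Z² and hc factors cancel in the ratio.
λ₁/λ₂ = (1/2² − 1/3²)/(1/4² − 1/5²) = 0.1389/0.02250 = 6.17.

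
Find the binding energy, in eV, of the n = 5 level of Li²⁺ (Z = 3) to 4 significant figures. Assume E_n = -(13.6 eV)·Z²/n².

4.896 eV

E_n = −13.6 Z²/n² = −122.4/n² eV for Z = 3.
E_5 = −122.4/25 = −4.896 eV, so ionization (to E = 0) requires 4.896 eV.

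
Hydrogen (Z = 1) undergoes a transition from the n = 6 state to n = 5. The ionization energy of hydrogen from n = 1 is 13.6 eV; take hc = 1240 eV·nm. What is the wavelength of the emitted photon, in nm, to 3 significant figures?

7460 nm

ΔE = 13.60 × (1/5² − 1/6²) = 13.60 × 0.01222 = 0.1662 eV.
λ = hc/ΔE = 1240 / 0.1662 = 7460 nm.
This line belongs to the Pfund series.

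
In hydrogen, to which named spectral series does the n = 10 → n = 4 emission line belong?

Brackett

The series is set by the lower level: n_f = 4 is the Brackett series.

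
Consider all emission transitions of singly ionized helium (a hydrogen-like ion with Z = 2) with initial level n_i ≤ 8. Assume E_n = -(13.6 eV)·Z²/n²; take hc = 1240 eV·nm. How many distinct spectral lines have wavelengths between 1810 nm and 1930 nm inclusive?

Enumerate all n_i → n_f pairs with 1 ≤ n_f < n_i ≤ 8 and compute λ = 1240 / [13.6·4·(1/n_f² − 1/n_i²)].
Lines falling in [1810, 1930] nm: 6→5 (1865 nm), 8→6 (1876 nm).

2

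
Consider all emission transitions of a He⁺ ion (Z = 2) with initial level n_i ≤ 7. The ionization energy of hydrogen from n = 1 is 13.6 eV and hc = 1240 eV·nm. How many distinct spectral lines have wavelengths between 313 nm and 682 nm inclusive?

4

Enumerate all n_i → n_f pairs with 1 ≤ n_f < n_i ≤ 7 and compute λ = 1240 / [13.6·4·(1/n_f² − 1/n_i²)].
Lines falling in [313, 682] nm: 5→3 (320.5 nm), 4→3 (468.9 nm), 7→4 (541.5 nm), 6→4 (656.5 nm).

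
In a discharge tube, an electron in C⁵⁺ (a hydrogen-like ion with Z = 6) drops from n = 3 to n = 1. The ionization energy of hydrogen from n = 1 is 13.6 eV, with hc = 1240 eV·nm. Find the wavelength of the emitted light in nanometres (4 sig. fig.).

For Z = 6 the level energies scale as Z², so the effective Rydberg energy is 13.6 × 36 = 489.6 eV.
ΔE = 489.6 × (1/1² − 1/3²) = 489.6 × 0.8889 = 435.2 eV.
λ = hc/ΔE = 1240 / 435.2 = 2.849 nm.

2.849 nm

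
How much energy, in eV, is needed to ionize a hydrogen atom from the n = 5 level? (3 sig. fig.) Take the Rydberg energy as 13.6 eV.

E_5 = −13.60/25 = −0.544 eV, so ionization (to E = 0) requires 0.544 eV.

0.544 eV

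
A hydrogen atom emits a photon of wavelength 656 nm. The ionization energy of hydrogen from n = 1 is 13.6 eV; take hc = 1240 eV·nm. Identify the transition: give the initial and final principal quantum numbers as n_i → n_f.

n_i = 3, n_f = 2

The photon energy is ΔE = hc/λ = 1240 / 656 = 1.890 eV.
With Z = 1, ΔE = 13.60 × (1/n_f² − 1/n_i²), so 1/n_f² − 1/n_i² = 0.1390.
Trying n_f = 2 gives 1/n_i² = 0.1110, i.e. n_i ≈ 3; this pair matches.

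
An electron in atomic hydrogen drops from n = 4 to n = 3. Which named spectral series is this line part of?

The series is set by the lower level: n_f = 3 is the Paschen series.

Paschen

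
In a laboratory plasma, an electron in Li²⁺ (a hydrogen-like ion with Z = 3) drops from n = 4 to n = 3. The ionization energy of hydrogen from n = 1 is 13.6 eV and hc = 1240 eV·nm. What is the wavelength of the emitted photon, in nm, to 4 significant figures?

208.4 nm

For Z = 3 the level energies scale as Z², so the effective Rydberg energy is 13.6 × 9 = 122.4 eV.
ΔE = 122.4 × (1/3² − 1/4²) = 122.4 × 0.04861 = 5.950 eV.
λ = hc/ΔE = 1240 / 5.950 = 208.4 nm.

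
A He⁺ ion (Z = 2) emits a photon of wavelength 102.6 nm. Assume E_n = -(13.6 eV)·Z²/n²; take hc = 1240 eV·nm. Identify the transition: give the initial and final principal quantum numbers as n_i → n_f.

The photon energy is ΔE = hc/λ = 1240 / 102.6 = 12.09 eV.
With Z = 2, ΔE = 54.40 × (1/n_f² − 1/n_i²), so 1/n_f² − 1/n_i² = 0.2222.
Trying n_f = 2 gives 1/n_i² = 0.02784, i.e. n_i ≈ 6; this pair matches.

n_i = 6, n_f = 2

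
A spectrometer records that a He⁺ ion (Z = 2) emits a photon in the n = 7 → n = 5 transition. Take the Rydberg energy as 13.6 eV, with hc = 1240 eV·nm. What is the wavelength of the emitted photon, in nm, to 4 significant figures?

For Z = 2 the level energies scale as Z², so the effective Rydberg energy is 13.6 × 4 = 54.40 eV.
ΔE = 54.40 × (1/5² − 1/7²) = 54.40 × 0.01959 = 1.066 eV.
λ = hc/ΔE = 1240 / 1.066 = 1163 nm.

1163 nm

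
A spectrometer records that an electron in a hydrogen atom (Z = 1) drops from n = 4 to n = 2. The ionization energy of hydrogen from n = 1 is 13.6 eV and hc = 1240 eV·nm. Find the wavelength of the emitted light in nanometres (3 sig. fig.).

ΔE = 13.60 × (1/2² − 1/4²) = 13.60 × 0.1875 = 2.550 eV.
λ = hc/ΔE = 1240 / 2.550 = 486 nm.
This line belongs to the Balmer series.

486 nm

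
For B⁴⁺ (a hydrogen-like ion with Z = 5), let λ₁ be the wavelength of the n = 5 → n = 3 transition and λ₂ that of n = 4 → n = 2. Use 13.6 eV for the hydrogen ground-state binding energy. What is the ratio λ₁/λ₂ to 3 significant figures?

λ ∝ 1/ΔE ∝ 1/(1/n_f² − 1/n_i²), and the Z² and hc factors cancel in the ratio.
λ₁/λ₂ = (1/2² − 1/4²)/(1/3² − 1/5²) = 0.1875/0.07111 = 2.64.

2.64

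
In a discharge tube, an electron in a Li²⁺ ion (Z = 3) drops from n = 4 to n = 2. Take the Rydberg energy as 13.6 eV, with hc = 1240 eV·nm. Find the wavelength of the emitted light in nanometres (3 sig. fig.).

For Z = 3 the level energies scale as Z², so the effective Rydberg energy is 13.6 × 9 = 122.4 eV.
ΔE = 122.4 × (1/2² − 1/4²) = 122.4 × 0.1875 = 22.95 eV.
λ = hc/ΔE = 1240 / 22.95 = 54.0 nm.

54.0 nm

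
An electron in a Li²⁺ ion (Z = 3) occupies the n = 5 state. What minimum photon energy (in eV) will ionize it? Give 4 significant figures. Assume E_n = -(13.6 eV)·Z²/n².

4.896 eV

E_n = −13.6 Z²/n² = −122.4/n² eV for Z = 3.
E_5 = −122.4/25 = −4.896 eV, so ionization (to E = 0) requires 4.896 eV.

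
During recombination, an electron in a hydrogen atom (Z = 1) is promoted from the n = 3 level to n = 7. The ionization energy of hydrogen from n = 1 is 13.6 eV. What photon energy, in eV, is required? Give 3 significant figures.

E_7 = −13.60/49 = −0.2776 eV and E_3 = −13.60/9 = −1.511 eV.
The photon energy is |E_7 − E_3| = 1.23 eV.

1.23 eV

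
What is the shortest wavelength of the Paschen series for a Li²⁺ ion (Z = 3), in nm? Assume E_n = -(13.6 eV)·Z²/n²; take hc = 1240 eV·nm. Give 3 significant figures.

The Paschen series has lower level n_f = 3; the series limit corresponds to n_i → ∞.
ΔE_max = 13.6 × 9 / 3² = 13.60 eV.
λ_min = 1240 / 13.60 = 91.2 nm.

91.2 nm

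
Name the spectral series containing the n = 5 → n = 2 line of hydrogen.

The series is set by the lower level: n_f = 2 is the Balmer series.

Balmer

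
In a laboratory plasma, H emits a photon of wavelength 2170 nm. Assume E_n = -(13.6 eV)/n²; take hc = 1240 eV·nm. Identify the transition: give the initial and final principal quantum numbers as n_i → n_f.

The photon energy is ΔE = hc/λ = 1240 / 2170 = 0.5714 eV.
With Z = 1, ΔE = 13.60 × (1/n_f² − 1/n_i²), so 1/n_f² − 1/n_i² = 0.04202.
Trying n_f = 4 gives 1/n_i² = 0.02048, i.e. n_i ≈ 7; this pair matches.

n_i = 7, n_f = 4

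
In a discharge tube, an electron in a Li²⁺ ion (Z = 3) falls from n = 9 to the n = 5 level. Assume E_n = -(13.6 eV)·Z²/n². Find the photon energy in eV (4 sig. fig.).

The Bohr energies scale as Z², so for Z = 3: E_n = −122.4/n² eV.
E_9 = −122.4/81 = −1.511 eV and E_5 = −122.4/25 = −4.896 eV.
The photon energy is |E_9 − E_5| = 3.385 eV.

3.385 eV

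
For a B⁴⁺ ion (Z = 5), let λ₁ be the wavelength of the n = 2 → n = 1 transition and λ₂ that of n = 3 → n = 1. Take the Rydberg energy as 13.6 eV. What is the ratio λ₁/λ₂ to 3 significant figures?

1.19

λ ∝ 1/ΔE ∝ 1/(1/n_f² − 1/n_i²), and the Z² and hc factors cancel in the ratio.
λ₁/λ₂ = (1/1² − 1/3²)/(1/1² − 1/2²) = 0.8889/0.7500 = 1.19.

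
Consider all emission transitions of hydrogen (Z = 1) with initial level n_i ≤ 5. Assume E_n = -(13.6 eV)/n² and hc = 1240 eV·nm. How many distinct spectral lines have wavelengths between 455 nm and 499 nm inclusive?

Enumerate all n_i → n_f pairs with 1 ≤ n_f < n_i ≤ 5 and compute λ = 1240 / [13.6·1·(1/n_f² − 1/n_i²)].
Lines falling in [455, 499] nm: 4→2 (486.3 nm).

1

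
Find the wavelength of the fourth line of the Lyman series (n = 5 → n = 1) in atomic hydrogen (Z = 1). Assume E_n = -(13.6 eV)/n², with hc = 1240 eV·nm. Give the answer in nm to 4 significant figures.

The Lyman series terminates on n_f = 1; the fourth line has n_i = 1+4 = 5.
ΔE = 13.60 × (1/1² − 1/5²) = 13.06 eV.
λ = 1240 / 13.06 = 94.98 nm.

94.98 nm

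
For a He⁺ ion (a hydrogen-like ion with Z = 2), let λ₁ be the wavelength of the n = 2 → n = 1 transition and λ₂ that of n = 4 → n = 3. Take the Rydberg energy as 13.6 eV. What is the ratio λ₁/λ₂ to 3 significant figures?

λ ∝ 1/ΔE ∝ 1/(1/n_f² − 1/n_i²), and the Z² and hc factors cancel in the ratio.
λ₁/λ₂ = (1/3² − 1/4²)/(1/1² − 1/2²) = 0.04861/0.7500 = 0.0648.

0.0648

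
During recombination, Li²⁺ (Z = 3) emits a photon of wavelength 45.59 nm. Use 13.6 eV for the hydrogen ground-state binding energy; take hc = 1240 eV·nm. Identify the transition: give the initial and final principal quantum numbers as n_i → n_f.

n_i = 6, n_f = 2

The photon energy is ΔE = hc/λ = 1240 / 45.59 = 27.20 eV.
With Z = 3, ΔE = 122.4 × (1/n_f² − 1/n_i²), so 1/n_f² − 1/n_i² = 0.2222.
Trying n_f = 2 gives 1/n_i² = 0.02779, i.e. n_i ≈ 6; this pair matches.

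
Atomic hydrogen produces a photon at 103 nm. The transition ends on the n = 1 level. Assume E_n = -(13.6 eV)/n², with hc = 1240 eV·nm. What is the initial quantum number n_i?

The photon energy is ΔE = hc/λ = 1240 / 103 = 12.04 eV.
With Z = 1, ΔE = 13.60 × (1/n_f² − 1/n_i²), so 1/n_f² − 1/n_i² = 0.8852.
With n_f = 1: 1/n_i² = 1/1 − 0.8852 = 0.1148, so n_i ≈ 2.95.

n_i = 3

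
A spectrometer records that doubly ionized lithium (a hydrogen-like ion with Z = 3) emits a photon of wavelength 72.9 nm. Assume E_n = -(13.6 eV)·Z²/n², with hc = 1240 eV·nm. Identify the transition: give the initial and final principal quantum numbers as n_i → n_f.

n_i = 3, n_f = 2

The photon energy is ΔE = hc/λ = 1240 / 72.9 = 17.01 eV.
With Z = 3, ΔE = 122.4 × (1/n_f² − 1/n_i²), so 1/n_f² − 1/n_i² = 0.1390.
Trying n_f = 2 gives 1/n_i² = 0.1110, i.e. n_i ≈ 3; this pair matches.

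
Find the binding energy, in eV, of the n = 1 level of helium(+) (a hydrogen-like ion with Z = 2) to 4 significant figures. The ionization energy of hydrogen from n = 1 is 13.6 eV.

54.40 eV

E_n = −13.6 Z²/n² = −54.40/n² eV for Z = 2.
E_1 = −54.40/1 = −54.40 eV, so ionization (to E = 0) requires 54.40 eV.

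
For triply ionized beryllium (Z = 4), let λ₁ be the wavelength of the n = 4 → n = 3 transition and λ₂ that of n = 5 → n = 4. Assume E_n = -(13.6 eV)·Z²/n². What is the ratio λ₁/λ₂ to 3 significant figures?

0.463

λ ∝ 1/ΔE ∝ 1/(1/n_f² − 1/n_i²), and the Z² and hc factors cancel in the ratio.
λ₁/λ₂ = (1/4² − 1/5²)/(1/3² − 1/4²) = 0.02250/0.04861 = 0.463.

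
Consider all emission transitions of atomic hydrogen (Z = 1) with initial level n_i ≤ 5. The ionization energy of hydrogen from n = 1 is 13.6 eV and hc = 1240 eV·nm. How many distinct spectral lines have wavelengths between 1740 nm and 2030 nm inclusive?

Enumerate all n_i → n_f pairs with 1 ≤ n_f < n_i ≤ 5 and compute λ = 1240 / [13.6·1·(1/n_f² − 1/n_i²)].
Lines falling in [1740, 2030] nm: 4→3 (1876 nm).

1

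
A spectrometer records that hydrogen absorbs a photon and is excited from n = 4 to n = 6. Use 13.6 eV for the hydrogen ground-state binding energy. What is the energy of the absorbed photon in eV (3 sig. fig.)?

0.472 eV

E_6 = −13.60/36 = −0.3778 eV and E_4 = −13.60/16 = −0.8500 eV.
The photon energy is |E_6 − E_4| = 0.472 eV.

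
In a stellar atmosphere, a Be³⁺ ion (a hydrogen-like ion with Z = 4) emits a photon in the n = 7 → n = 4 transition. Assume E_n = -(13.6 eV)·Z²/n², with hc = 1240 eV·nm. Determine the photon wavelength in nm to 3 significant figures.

For Z = 4 the level energies scale as Z², so the effective Rydberg energy is 13.6 × 16 = 217.6 eV.
ΔE = 217.6 × (1/4² − 1/7²) = 217.6 × 0.04209 = 9.159 eV.
λ = hc/ΔE = 1240 / 9.159 = 135 nm.

135 nm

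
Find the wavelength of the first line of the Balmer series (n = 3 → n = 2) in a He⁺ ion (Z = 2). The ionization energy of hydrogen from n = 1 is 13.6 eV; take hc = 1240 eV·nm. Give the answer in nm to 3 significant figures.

The Balmer series terminates on n_f = 2; the first line has n_i = 2+1 = 3.
ΔE = 54.40 × (1/2² − 1/3²) = 7.556 eV.
λ = 1240 / 7.556 = 164 nm.

164 nm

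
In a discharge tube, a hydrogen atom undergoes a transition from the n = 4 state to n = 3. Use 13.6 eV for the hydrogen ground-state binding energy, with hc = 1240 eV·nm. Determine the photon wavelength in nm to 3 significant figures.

1880 nm

ΔE = 13.60 × (1/3² − 1/4²) = 13.60 × 0.04861 = 0.6611 eV.
λ = hc/ΔE = 1240 / 0.6611 = 1880 nm.
This line belongs to the Paschen series.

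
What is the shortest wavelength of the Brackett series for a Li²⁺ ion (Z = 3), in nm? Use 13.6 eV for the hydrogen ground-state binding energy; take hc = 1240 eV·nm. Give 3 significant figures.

162 nm

The Brackett series has lower level n_f = 4; the series limit corresponds to n_i → ∞.
ΔE_max = 13.6 × 9 / 4² = 7.650 eV.
λ_min = 1240 / 7.650 = 162 nm.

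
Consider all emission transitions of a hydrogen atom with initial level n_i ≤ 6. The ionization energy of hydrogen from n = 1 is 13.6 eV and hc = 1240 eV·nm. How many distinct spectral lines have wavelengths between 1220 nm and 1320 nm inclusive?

1

Enumerate all n_i → n_f pairs with 1 ≤ n_f < n_i ≤ 6 and compute λ = 1240 / [13.6·1·(1/n_f² − 1/n_i²)].
Lines falling in [1220, 1320] nm: 5→3 (1282 nm).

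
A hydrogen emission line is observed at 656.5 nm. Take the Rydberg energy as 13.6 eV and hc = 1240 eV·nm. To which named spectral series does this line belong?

Balmer

ΔE = 1240/656.5 = 1.889 eV.
This matches 13.6 × (1/2² − 1/3²), so n_f = 2: the Balmer series.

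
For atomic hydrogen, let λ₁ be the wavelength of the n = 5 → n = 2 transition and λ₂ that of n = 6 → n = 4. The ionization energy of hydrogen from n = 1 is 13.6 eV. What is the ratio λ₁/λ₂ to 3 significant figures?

0.165

λ ∝ 1/ΔE ∝ 1/(1/n_f² − 1/n_i²), and the Z² and hc factors cancel in the ratio.
λ₁/λ₂ = (1/4² − 1/6²)/(1/2² − 1/5²) = 0.03472/0.2100 = 0.165.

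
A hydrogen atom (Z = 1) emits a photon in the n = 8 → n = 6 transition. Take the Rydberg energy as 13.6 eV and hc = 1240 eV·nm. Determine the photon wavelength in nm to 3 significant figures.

7500 nm

ΔE = 13.60 × (1/6² − 1/8²) = 13.60 × 0.01215 = 0.1653 eV.
λ = hc/ΔE = 1240 / 0.1653 = 7500 nm.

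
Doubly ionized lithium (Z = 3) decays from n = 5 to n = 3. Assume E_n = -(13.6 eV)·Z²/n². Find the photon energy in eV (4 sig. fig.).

8.704 eV

The Bohr energies scale as Z², so for Z = 3: E_n = −122.4/n² eV.
E_5 = −122.4/25 = −4.896 eV and E_3 = −122.4/9 = −13.60 eV.
The photon energy is |E_5 − E_3| = 8.704 eV.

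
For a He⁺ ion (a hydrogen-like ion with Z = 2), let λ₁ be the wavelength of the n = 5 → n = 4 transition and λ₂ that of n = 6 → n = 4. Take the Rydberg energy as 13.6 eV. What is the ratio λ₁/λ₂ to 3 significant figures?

λ ∝ 1/ΔE ∝ 1/(1/n_f² − 1/n_i²), and the Z² and hc factors cancel in the ratio.
λ₁/λ₂ = (1/4² − 1/6²)/(1/4² − 1/5²) = 0.03472/0.02250 = 1.54.

1.54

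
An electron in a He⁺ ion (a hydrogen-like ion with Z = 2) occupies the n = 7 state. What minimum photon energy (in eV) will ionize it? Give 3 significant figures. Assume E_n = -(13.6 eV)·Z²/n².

1.11 eV

E_n = −13.6 Z²/n² = −54.40/n² eV for Z = 2.
E_7 = −54.40/49 = −1.11 eV, so ionization (to E = 0) requires 1.11 eV.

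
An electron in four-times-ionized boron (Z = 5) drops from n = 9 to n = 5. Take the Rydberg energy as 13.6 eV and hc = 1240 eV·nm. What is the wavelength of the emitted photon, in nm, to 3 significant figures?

For Z = 5 the level energies scale as Z², so the effective Rydberg energy is 13.6 × 25 = 340.0 eV.
ΔE = 340.0 × (1/5² − 1/9²) = 340.0 × 0.02765 = 9.402 eV.
λ = hc/ΔE = 1240 / 9.402 = 132 nm.

132 nm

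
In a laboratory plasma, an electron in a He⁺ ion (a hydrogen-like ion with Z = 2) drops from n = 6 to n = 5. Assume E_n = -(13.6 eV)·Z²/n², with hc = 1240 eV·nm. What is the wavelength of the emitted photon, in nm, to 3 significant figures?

1860 nm

For Z = 2 the level energies scale as Z², so the effective Rydberg energy is 13.6 × 4 = 54.40 eV.
ΔE = 54.40 × (1/5² − 1/6²) = 54.40 × 0.01222 = 0.6649 eV.
λ = hc/ΔE = 1240 / 0.6649 = 1860 nm.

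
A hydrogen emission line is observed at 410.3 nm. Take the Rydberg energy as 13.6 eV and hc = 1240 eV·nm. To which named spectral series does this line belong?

Balmer

ΔE = 1240/410.3 = 3.022 eV.
This matches 13.6 × (1/2² − 1/6²), so n_f = 2: the Balmer series.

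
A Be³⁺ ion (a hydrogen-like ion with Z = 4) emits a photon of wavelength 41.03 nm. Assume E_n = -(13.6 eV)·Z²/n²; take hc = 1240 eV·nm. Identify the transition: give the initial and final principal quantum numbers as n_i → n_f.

The photon energy is ΔE = hc/λ = 1240 / 41.03 = 30.22 eV.
With Z = 4, ΔE = 217.6 × (1/n_f² − 1/n_i²), so 1/n_f² − 1/n_i² = 0.1389.
Trying n_f = 2 gives 1/n_i² = 0.1111, i.e. n_i ≈ 3; this pair matches.

n_i = 3, n_f = 2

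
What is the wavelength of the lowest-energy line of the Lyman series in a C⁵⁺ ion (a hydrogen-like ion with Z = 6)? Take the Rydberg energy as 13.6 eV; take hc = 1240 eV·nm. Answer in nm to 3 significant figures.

The Lyman series terminates on n_f = 1; the first line has n_i = 1+1 = 2.
ΔE = 489.6 × (1/1² − 1/2²) = 367.2 eV.
λ = 1240 / 367.2 = 3.38 nm.

3.38 nm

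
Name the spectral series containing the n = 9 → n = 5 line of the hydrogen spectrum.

The series is set by the lower level: n_f = 5 is the Pfund series.

Pfund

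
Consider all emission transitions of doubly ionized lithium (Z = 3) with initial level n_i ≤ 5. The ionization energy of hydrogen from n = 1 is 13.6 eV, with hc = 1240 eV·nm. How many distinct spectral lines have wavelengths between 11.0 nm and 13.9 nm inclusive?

Enumerate all n_i → n_f pairs with 1 ≤ n_f < n_i ≤ 5 and compute λ = 1240 / [13.6·9·(1/n_f² − 1/n_i²)].
Lines falling in [11.0, 13.9] nm: 3→1 (11.40 nm), 2→1 (13.51 nm).

2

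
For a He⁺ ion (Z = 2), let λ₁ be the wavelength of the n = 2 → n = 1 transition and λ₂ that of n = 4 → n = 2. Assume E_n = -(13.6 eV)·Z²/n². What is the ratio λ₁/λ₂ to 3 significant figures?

λ ∝ 1/ΔE ∝ 1/(1/n_f² − 1/n_i²), and the Z² and hc factors cancel in the ratio.
λ₁/λ₂ = (1/2² − 1/4²)/(1/1² − 1/2²) = 0.1875/0.7500 = 0.250.

0.250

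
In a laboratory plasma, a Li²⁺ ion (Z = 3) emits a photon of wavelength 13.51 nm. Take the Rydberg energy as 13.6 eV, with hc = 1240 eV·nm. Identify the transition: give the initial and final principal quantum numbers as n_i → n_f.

The photon energy is ΔE = hc/λ = 1240 / 13.51 = 91.78 eV.
With Z = 3, ΔE = 122.4 × (1/n_f² − 1/n_i²), so 1/n_f² − 1/n_i² = 0.7499.
Trying n_f = 1 gives 1/n_i² = 0.2501, i.e. n_i ≈ 2; this pair matches.

n_i = 2, n_f = 1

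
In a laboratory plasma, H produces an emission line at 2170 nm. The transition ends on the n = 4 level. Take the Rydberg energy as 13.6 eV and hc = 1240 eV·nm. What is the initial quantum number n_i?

n_i = 7

The photon energy is ΔE = hc/λ = 1240 / 2170 = 0.5714 eV.
With Z = 1, ΔE = 13.60 × (1/n_f² − 1/n_i²), so 1/n_f² − 1/n_i² = 0.04202.
With n_f = 4: 1/n_i² = 1/16 − 0.04202 = 0.02048, so n_i ≈ 6.99.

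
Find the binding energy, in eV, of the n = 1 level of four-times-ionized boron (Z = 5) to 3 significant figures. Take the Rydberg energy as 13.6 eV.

340 eV

E_n = −13.6 Z²/n² = −340.0/n² eV for Z = 5.
E_1 = −340.0/1 = −340 eV, so ionization (to E = 0) requires 340 eV.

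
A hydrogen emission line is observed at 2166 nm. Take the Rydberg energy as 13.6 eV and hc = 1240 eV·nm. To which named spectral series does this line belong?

ΔE = 1240/2166 = 0.5725 eV.
This matches 13.6 × (1/4² − 1/7²), so n_f = 4: the Brackett series.

Brackett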